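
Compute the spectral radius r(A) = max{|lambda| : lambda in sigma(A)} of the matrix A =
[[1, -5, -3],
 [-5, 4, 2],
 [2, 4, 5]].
r(A) ≈ 9.2043

The eigenvalues of A are the roots of its characteristic polynomial. With M = A (coefficients from the trace, the sum of principal 2x2 minors, and det A):
  p(λ) = det(λ I - M) = λ^3 - 10λ^2 + 2λ + 49.
No integer candidate from the rational root theorem (±divisors of 49) is a root, so the roots are irrational. The cubic discriminant is Δ = 113901 > 0, so there are three distinct real roots. p(-2) = -3 and p(-1) = 36 have opposite signs, so a root lies in (-2, -1); Newton's method refines it to λ ≈ -1.9435. p(2) = 21 and p(3) = -8 have opposite signs, so a root lies in (2, 3); Newton's method refines it to λ ≈ 2.7392. p(9) = -14 and p(10) = 69 have opposite signs, so a root lies in (9, 10); Newton's method refines it to λ ≈ 9.2043. Check (Vieta): the three roots sum to 10, matching tr M = 10.
Thus the eigenvalues (to 4 decimals) are -1.9435 (modulus 1.9435); 2.7392 (modulus 2.7392); 9.2043 (modulus 9.2043). The spectral radius is the largest modulus: r(A) ≈ 9.2043. (Cross-check: r(A) ≤ ||A||_2 ≈ 9.7517; equality holds whenever A is normal, though it can also hold for some non-normal A.)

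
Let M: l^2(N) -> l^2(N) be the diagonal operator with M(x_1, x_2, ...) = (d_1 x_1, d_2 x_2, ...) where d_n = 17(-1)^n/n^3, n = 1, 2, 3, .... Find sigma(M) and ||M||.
sigma(M) = {17(-1)^n/n^3 : n ≥ 1} ∪ {0}; ||M|| = 17

A bounded diagonal operator on l^2 with diagonal entries d_n has spectrum equal to the closure of {d_n : n ≥ 1}: every d_n is an eigenvalue (with eigenvector e_n), so {d_n} ⊂ sigma(M); the spectrum is closed, so its closure is too; and for lambda not in the closure, (M - lambda I) has bounded inverse (the diagonal entries 1/(d_n - lambda) are bounded). For our sequence d_n = 17(-1)^n/n^3, n = 1, 2, 3, ...:
  - {d_n} = {17(-1)^n/n^3 : n ≥ 1}; the only limit point is 0
  - closure = {17(-1)^n/n^3 : n ≥ 1} ∪ {0}
For the norm: a diagonal operator has ||M|| = sup_n |d_n|. Here |d_n| = 17/n^3 is decreasing, so sup_n |d_n| = |d_1| = 17. So ||M|| = 17.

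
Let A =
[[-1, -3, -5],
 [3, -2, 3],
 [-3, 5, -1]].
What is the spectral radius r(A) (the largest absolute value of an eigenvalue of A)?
r(A) ≈ 6.7

The eigenvalues of A are the roots of its characteristic polynomial. With M = A (coefficients from the trace, the sum of principal 2x2 minors, and det A):
  p(λ) = det(λ I - M) = λ^3 + 4λ^2 - 16λ + 14.
No integer candidate from the rational root theorem (±divisors of 14) is a root, so the roots are irrational. The cubic discriminant is Δ = -4524 < 0, so there is one real root and a complex-conjugate pair. p(-7) = -21 and p(-6) = 38 have opposite signs, so a root lies in (-7, -6); Newton's method refines it to λ ≈ -6.7. Dividing out (λ - (-6.7)) leaves approximately λ^2 - 2.7λ + 2.0896. For λ^2 - 2.7λ + 2.0896 the discriminant is -1.0685. It is negative, so the remaining roots are the complex-conjugate pair λ ≈ 1.35 ± 0.5168i. Their product equals the constant term, so |λ|^2 ≈ 2.0896 and |λ| ≈ 1.4455.
Thus the eigenvalues (to 4 decimals) are -6.7 (modulus 6.7); 1.35 ± 0.5168i (modulus 1.4455). The spectral radius is the largest modulus: r(A) ≈ 6.7. (Cross-check: r(A) ≤ ||A||_2 ≈ 7.186; equality holds whenever A is normal, though it can also hold for some non-normal A.)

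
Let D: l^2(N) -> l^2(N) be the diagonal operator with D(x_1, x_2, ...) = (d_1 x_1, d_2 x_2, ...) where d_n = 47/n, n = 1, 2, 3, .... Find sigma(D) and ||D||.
sigma(D) = {47/n : n ≥ 1} ∪ {0}; ||D|| = 47

A bounded diagonal operator on l^2 with diagonal entries d_n has spectrum equal to the closure of {d_n : n ≥ 1}: every d_n is an eigenvalue (with eigenvector e_n), so {d_n} ⊂ sigma(D); the spectrum is closed, so its closure is too; and for lambda not in the closure, (D - lambda I) has bounded inverse (the diagonal entries 1/(d_n - lambda) are bounded). For our sequence d_n = 47/n, n = 1, 2, 3, ...:
  - {d_n} = {47/n : n ≥ 1}; the only limit point is 0
  - closure = {47/n : n ≥ 1} ∪ {0}
For the norm: a diagonal operator has ||D|| = sup_n |d_n|. Here d_n = 47/n is positive and decreasing, so sup_n |d_n| = d_1 = 47. So ||D|| = 47.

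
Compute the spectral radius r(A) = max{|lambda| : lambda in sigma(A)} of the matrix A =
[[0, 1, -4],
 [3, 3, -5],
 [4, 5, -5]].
r(A) ≈ 4.696

The eigenvalues of A are the roots of its characteristic polynomial. With M = A (coefficients from the trace, the sum of principal 2x2 minors, and det A):
  p(λ) = det(λ I - M) = λ^3 + 2λ^2 + 23λ + 17.
No integer candidate from the rational root theorem (±divisors of 17) is a root, so the roots are irrational. The cubic discriminant is Δ = -40823 < 0, so there is one real root and a complex-conjugate pair. p(-1) = -5 and p(0) = 17 have opposite signs, so a root lies in (-1, 0); Newton's method refines it to λ ≈ -0.7709. Dividing out (λ - (-0.7709)) leaves approximately λ^2 + 1.2291λ + 22.0525. For λ^2 + 1.2291λ + 22.0525 the discriminant is -86.6993. It is negative, so the remaining roots are the complex-conjugate pair λ ≈ -0.6146 ± 4.6556i. Their product equals the constant term, so |λ|^2 ≈ 22.0525 and |λ| ≈ 4.696.
Thus the eigenvalues (to 4 decimals) are -0.7709 (modulus 0.7709); -0.6146 ± 4.6556i (modulus 4.696). The spectral radius is the largest modulus: r(A) ≈ 4.696. (Cross-check: r(A) ≤ ||A||_2 ≈ 10.9097; equality holds whenever A is normal, though it can also hold for some non-normal A.)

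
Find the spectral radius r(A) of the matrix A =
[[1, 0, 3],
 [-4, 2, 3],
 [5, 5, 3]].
r(A) ≈ 6.6081

The eigenvalues of A are the roots of its characteristic polynomial. With M = A (coefficients from the trace, the sum of principal 2x2 minors, and det A):
  p(λ) = det(λ I - M) = λ^3 - 6λ^2 - 19λ + 99.
No integer candidate from the rational root theorem (±divisors of 99) is a root, so the roots are irrational. The cubic discriminant is Δ = 64489 > 0, so there are three distinct real roots. p(-5) = -81 and p(-4) = 15 have opposite signs, so a root lies in (-5, -4); Newton's method refines it to λ ≈ -4.1866. p(3) = 15 and p(4) = -9 have opposite signs, so a root lies in (3, 4); Newton's method refines it to λ ≈ 3.5785. p(6) = -15 and p(7) = 15 have opposite signs, so a root lies in (6, 7); Newton's method refines it to λ ≈ 6.6081. Check (Vieta): the three roots sum to 6, matching tr M = 6.
Thus the eigenvalues (to 4 decimals) are -4.1866 (modulus 4.1866); 3.5785 (modulus 3.5785); 6.6081 (modulus 6.6081). The spectral radius is the largest modulus: r(A) ≈ 6.6081. (Cross-check: r(A) ≤ ||A||_2 ≈ 7.9197; equality holds whenever A is normal, though it can also hold for some non-normal A.)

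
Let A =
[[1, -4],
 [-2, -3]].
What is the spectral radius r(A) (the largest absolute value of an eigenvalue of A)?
r(A) = (2 + sqrt(48))/2 ≈ 4.4641

The eigenvalues of A are the roots of its characteristic polynomial. With M = A (coefficients from the trace and determinant):
  p(λ) = det(λ I - M) = λ^2 + 2λ - 11.
For λ^2 + 2λ - 11 the discriminant is 48. It is nonnegative but not a perfect square, so the roots are real and irrational: λ = (-2 ± sqrt(48))/2 ≈ 2.4641, -4.4641.
Thus the eigenvalues (to 4 decimals) are 2.4641 (modulus 2.4641); -4.4641 (modulus 4.4641). The spectral radius is the largest modulus: r(A) = (2 + sqrt(48))/2 ≈ 4.4641. (Cross-check: r(A) ≤ ||A||_2 ≈ 5.0198; equality holds whenever A is normal, though it can also hold for some non-normal A.)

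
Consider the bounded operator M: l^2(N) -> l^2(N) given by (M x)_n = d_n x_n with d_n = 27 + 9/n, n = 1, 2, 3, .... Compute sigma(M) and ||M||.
sigma(M) = {27 + 9/n : n ≥ 1} ∪ {27}; ||M|| = 36

A bounded diagonal operator on l^2 with diagonal entries d_n has spectrum equal to the closure of {d_n : n ≥ 1}: every d_n is an eigenvalue (with eigenvector e_n), so {d_n} ⊂ sigma(M); the spectrum is closed, so its closure is too; and for lambda not in the closure, (M - lambda I) has bounded inverse (the diagonal entries 1/(d_n - lambda) are bounded). For our sequence d_n = 27 + 9/n, n = 1, 2, 3, ...:
  - {d_n} = {27 + 9/n : n ≥ 1}; the only limit point is 27
  - closure = {27 + 9/n : n ≥ 1} ∪ {27}
For the norm: a diagonal operator has ||M|| = sup_n |d_n|. Here d_n = 27 + 9/n is positive and decreasing, so sup_n |d_n| = d_1 = 27 + 9 = 36. So ||M|| = 36.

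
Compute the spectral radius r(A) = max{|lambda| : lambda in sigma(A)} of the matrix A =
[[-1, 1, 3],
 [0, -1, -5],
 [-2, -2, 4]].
r(A) ≈ 4.9539

The eigenvalues of A are the roots of its characteristic polynomial. With M = A (coefficients from the trace, the sum of principal 2x2 minors, and det A):
  p(λ) = det(λ I - M) = λ^3 - 2λ^2 - 11λ - 18.
No integer candidate from the rational root theorem (±divisors of 18) is a root, so the roots are irrational. The cubic discriminant is Δ = -10644 < 0, so there is one real root and a complex-conjugate pair. p(4) = -30 and p(5) = 2 have opposite signs, so a root lies in (4, 5); Newton's method refines it to λ ≈ 4.9539. Dividing out (λ - (4.9539)) leaves approximately λ^2 + 2.9539λ + 3.6335. For λ^2 + 2.9539λ + 3.6335 the discriminant is -5.8083. It is negative, so the remaining roots are the complex-conjugate pair λ ≈ -1.477 ± 1.205i. Their product equals the constant term, so |λ|^2 ≈ 3.6335 and |λ| ≈ 1.9062.
Thus the eigenvalues (to 4 decimals) are 4.9539 (modulus 4.9539); -1.477 ± 1.205i (modulus 1.9062). The spectral radius is the largest modulus: r(A) ≈ 4.9539. (Cross-check: r(A) ≤ ||A||_2 ≈ 7.2495; equality holds whenever A is normal, though it can also hold for some non-normal A.)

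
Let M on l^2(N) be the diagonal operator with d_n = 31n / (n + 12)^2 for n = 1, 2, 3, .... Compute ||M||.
||M|| = 31/48 (attained at n = 12)

For M diagonal, ||M|| = sup_n |d_n|. Treat f(x) = 31x / (x + 12)^2 for real x > 0. By the quotient rule, f'(x) = 31(12 - x)/(x + 12)^3, which is positive for x < 12 and negative for x > 12. So f has a unique maximum at x = 12, and since 12 is a positive integer, the supremum over n ≥ 1 is attained at n = 12: d_12 = 31·12/(12 + 12)^2 = 31·12/576 = 31/48. Hence ||M|| = 31/48.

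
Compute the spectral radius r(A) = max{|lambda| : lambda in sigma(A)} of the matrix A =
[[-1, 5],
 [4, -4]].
r(A) = (5 + sqrt(89))/2 ≈ 7.217

The eigenvalues of A are the roots of its characteristic polynomial. With M = A (coefficients from the trace and determinant):
  p(λ) = det(λ I - M) = λ^2 + 5λ - 16.
For λ^2 + 5λ - 16 the discriminant is 89. It is nonnegative but not a perfect square, so the roots are real and irrational: λ = (-5 ± sqrt(89))/2 ≈ 2.217, -7.217.
Thus the eigenvalues (to 4 decimals) are 2.217 (modulus 2.217); -7.217 (modulus 7.217). The spectral radius is the largest modulus: r(A) = (5 + sqrt(89))/2 ≈ 7.217. (Cross-check: r(A) ≤ ||A||_2 ≈ 7.2929; equality holds whenever A is normal, though it can also hold for some non-normal A.)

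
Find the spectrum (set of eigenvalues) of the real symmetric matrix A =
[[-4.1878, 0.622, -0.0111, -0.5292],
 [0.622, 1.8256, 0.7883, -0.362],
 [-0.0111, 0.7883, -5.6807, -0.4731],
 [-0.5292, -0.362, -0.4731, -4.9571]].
sigma(A) ≈ {-6, -5, -4, 2}

A is real symmetric, so its spectrum consists of real eigenvalues. Expanding the characteristic polynomial of the displayed matrix gives
  det(λ I - A) = p(λ) = λ^4 + (13)λ^3 + (44)λ^2 + (-28.0018)λ + (-240.0042).
Solving p(λ) = 0 yields eigenvalues ≈ -6, -5, -4, 2. (A is shown rounded to 4 decimals, so these recover the underlying integer eigenvalues to within that precision.)
Verification: the trace of A = -13 equals the sum of eigenvalues -13, and det(A) ≈ -240.0042 matches the eigenvalue product -240.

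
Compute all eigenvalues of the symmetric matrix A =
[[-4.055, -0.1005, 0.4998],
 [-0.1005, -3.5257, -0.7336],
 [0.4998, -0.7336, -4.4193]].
sigma(A) ≈ {-5, -4, -3}

A is real symmetric, so its spectrum consists of real eigenvalues. Expanding the characteristic polynomial of the displayed matrix gives
  det(λ I - A) = p(λ) = λ^3 + (12)λ^2 + (47)λ + (60).
Solving p(λ) = 0 yields eigenvalues ≈ -5, -4, -3. (A is shown rounded to 4 decimals, so these recover the underlying integer eigenvalues to within that precision.)
Verification: the trace of A = -12 equals the sum of eigenvalues -12, and det(A) ≈ -60.0001 matches the eigenvalue product -60.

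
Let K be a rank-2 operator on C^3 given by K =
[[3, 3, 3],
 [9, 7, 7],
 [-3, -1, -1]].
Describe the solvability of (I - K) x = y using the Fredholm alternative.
(I - K) is invertible (det(I - K) = -8 ≠ 0), so for every y in C^3 the equation (I - K) x = y has a unique solution.

K has rank 2 and factors as K = U V^T = u1 v1^T + u2 v2^T with u1 = (0, 2, -2), v1 = (0, -1, -1), u2 = (-1, -3, 1), v2 = (-3, -3, -3) (multiplying out reproduces the displayed K). The nonzero eigenvalues of U V^T coincide with those of the 2 x 2 matrix G = V^T U = [[v1·u1, v1·u2], [v2·u1, v2·u2]] = [[0, 2], [0, 9]], and by the Sylvester determinant identity det(I_3 - U V^T) = det(I_2 - V^T U) = det([[1, -2], [0, -8]]) = (1)(-8) - (-2)(0) = -8. (Direct check: I - K =
[[-2, -3, -3],
 [-9, -6, -7],
 [3, 1, 2]]
has determinant -8.) The finite-dimensional Fredholm alternative says: either (I - K) is invertible, or ker(I - K) ≠ {0} and then range(I - K) = ker((I - K)^*)^⊥, with dim ker(I - K) = dim ker((I - K)^*). Since det(I - K) ≠ 0, 1 is not an eigenvalue of K and ker(I - K) = {0}, so we are in the first case: for every y there is a unique x = (I - K)^(-1) y. (Explicitly, by the Woodbury identity, (I - U V^T)^(-1) = I + U (I_2 - G)^(-1) V^T.)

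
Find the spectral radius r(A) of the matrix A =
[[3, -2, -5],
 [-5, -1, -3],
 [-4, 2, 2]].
r(A) ≈ 7.6537

The eigenvalues of A are the roots of its characteristic polynomial. With M = A (coefficients from the trace, the sum of principal 2x2 minors, and det A):
  p(λ) = det(λ I - M) = λ^3 - 4λ^2 - 23λ - 38.
No integer candidate from the rational root theorem (±divisors of 38) is a root, so the roots are irrational. The cubic discriminant is Δ = -54512 < 0, so there is one real root and a complex-conjugate pair. p(7) = -52 and p(8) = 34 have opposite signs, so a root lies in (7, 8); Newton's method refines it to λ ≈ 7.6537. Dividing out (λ - (7.6537)) leaves approximately λ^2 + 3.6537λ + 4.9649. For λ^2 + 3.6537λ + 4.9649 the discriminant is -6.5097. It is negative, so the remaining roots are the complex-conjugate pair λ ≈ -1.8269 ± 1.2757i. Their product equals the constant term, so |λ|^2 ≈ 4.9649 and |λ| ≈ 2.2282.
Thus the eigenvalues (to 4 decimals) are 7.6537 (modulus 7.6537); -1.8269 ± 1.2757i (modulus 2.2282). The spectral radius is the largest modulus: r(A) ≈ 7.6537. (Cross-check: r(A) ≤ ||A||_2 ≈ 7.7064; equality holds whenever A is normal, though it can also hold for some non-normal A.)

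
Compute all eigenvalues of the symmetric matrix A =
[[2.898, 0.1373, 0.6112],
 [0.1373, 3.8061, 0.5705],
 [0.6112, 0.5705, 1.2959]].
sigma(A) ≈ {1, 3, 4}

A is real symmetric, so its spectrum consists of real eigenvalues. Expanding the characteristic polynomial of the displayed matrix gives
  det(λ I - A) = p(λ) = λ^3 + (-8)λ^2 + (19)λ + (-12).
Solving p(λ) = 0 yields eigenvalues ≈ 1, 3, 4. (A is shown rounded to 4 decimals, so these recover the underlying integer eigenvalues to within that precision.)
Verification: the trace of A = 8 equals the sum of eigenvalues 8, and det(A) ≈ 12.0002 matches the eigenvalue product 12.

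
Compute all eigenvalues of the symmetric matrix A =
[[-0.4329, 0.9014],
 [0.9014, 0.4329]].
sigma(A) ≈ {-1, 1}

A is real symmetric, so its spectrum consists of real eigenvalues. Expanding the characteristic polynomial of the displayed matrix gives
  det(λ I - A) = p(λ) = λ^2 + (0)λ + (-1).
Solving p(λ) = 0 yields eigenvalues ≈ -1, 1. (A is shown rounded to 4 decimals, so these recover the underlying integer eigenvalues to within that precision.)
Verification: the trace of A = 0 equals the sum of eigenvalues 0, and det(A) ≈ -0.9999 matches the eigenvalue product -1.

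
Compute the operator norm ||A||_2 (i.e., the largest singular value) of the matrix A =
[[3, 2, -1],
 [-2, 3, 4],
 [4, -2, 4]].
||A||_2 ≈ 6.0772 (= sqrt(largest eigenvalue of A^T A))

||A||_2 = sigma_max(A) = sqrt(lambda_max(A^T A)). Form the symmetric matrix M = A^T A =
[[29, -8, 5],
 [-8, 17, 2],
 [5, 2, 33]].
Its characteristic polynomial (trace, sum of principal 2x2 minors, determinant of M give the coefficients) is
  p(λ) = det(λ I - M) = λ^3 - 79λ^2 + 1918λ - 13456.
No integer candidate from the rational root theorem (±divisors of 13456) is a root, so the roots are irrational. The cubic discriminant is Δ = 9529124 > 0, so there are three distinct real roots. p(12) = -88 and p(13) = 324 have opposite signs, so a root lies in (12, 13); Newton's method refines it to λ ≈ 12.1975. p(29) = 116 and p(30) = -16 have opposite signs, so a root lies in (29, 30); Newton's method refines it to λ ≈ 29.8704. p(36) = -136 and p(37) = 12 have opposite signs, so a root lies in (36, 37); Newton's method refines it to λ ≈ 36.9321. Check (Vieta): the three roots sum to 79, matching tr M = 79.
So the eigenvalues of A^T A are ≈ 12.1975, 29.8704, 36.9321 (all ≥ 0, as they must be for A^T A). The largest is λ_max ≈ 36.9321, hence ||A||_2 = sqrt(λ_max) ≈ 6.0772.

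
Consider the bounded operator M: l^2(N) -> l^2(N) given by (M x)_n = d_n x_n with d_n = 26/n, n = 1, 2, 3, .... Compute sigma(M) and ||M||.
sigma(M) = {26/n : n ≥ 1} ∪ {0}; ||M|| = 26

A bounded diagonal operator on l^2 with diagonal entries d_n has spectrum equal to the closure of {d_n : n ≥ 1}: every d_n is an eigenvalue (with eigenvector e_n), so {d_n} ⊂ sigma(M); the spectrum is closed, so its closure is too; and for lambda not in the closure, (M - lambda I) has bounded inverse (the diagonal entries 1/(d_n - lambda) are bounded). For our sequence d_n = 26/n, n = 1, 2, 3, ...:
  - {d_n} = {26/n : n ≥ 1}; the only limit point is 0
  - closure = {26/n : n ≥ 1} ∪ {0}
For the norm: a diagonal operator has ||M|| = sup_n |d_n|. Here d_n = 26/n is positive and decreasing, so sup_n |d_n| = d_1 = 26. So ||M|| = 26.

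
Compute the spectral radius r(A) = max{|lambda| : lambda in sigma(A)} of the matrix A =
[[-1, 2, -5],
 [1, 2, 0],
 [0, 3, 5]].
r(A) ≈ 4.1556

The eigenvalues of A are the roots of its characteristic polynomial. With M = A (coefficients from the trace, the sum of principal 2x2 minors, and det A):
  p(λ) = det(λ I - M) = λ^3 - 6λ^2 + λ + 35.
No integer candidate from the rational root theorem (±divisors of 35) is a root, so the roots are irrational. The cubic discriminant is Δ = -6583 < 0, so there is one real root and a complex-conjugate pair. p(-3) = -49 and p(-2) = 1 have opposite signs, so a root lies in (-3, -2); Newton's method refines it to λ ≈ -2.0268. Dividing out (λ - (-2.0268)) leaves approximately λ^2 - 8.0268λ + 17.2687. For λ^2 - 8.0268λ + 17.2687 the discriminant is -4.6452. It is negative, so the remaining roots are the complex-conjugate pair λ ≈ 4.0134 ± 1.0776i. Their product equals the constant term, so |λ|^2 ≈ 17.2687 and |λ| ≈ 4.1556.
Thus the eigenvalues (to 4 decimals) are -2.0268 (modulus 2.0268); 4.0134 ± 1.0776i (modulus 4.1556). The spectral radius is the largest modulus: r(A) ≈ 4.1556. (Cross-check: r(A) ≤ ||A||_2 ≈ 7.1581; equality holds whenever A is normal, though it can also hold for some non-normal A.)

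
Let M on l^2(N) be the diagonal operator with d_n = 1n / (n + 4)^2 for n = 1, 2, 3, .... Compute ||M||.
||M|| = 1/16 (attained at n = 4)

For M diagonal, ||M|| = sup_n |d_n|. Treat f(x) = 1x / (x + 4)^2 for real x > 0. By the quotient rule, f'(x) = 1(4 - x)/(x + 4)^3, which is positive for x < 4 and negative for x > 4. So f has a unique maximum at x = 4, and since 4 is a positive integer, the supremum over n ≥ 1 is attained at n = 4: d_4 = 1·4/(4 + 4)^2 = 1·4/64 = 1/16. Hence ||M|| = 1/16.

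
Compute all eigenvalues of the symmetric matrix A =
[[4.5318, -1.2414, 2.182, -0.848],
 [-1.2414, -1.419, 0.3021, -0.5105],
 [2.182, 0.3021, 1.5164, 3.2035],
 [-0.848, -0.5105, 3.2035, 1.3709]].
sigma(A) ≈ {-3, -1, 4, 6}

A is real symmetric, so its spectrum consists of real eigenvalues. Expanding the characteristic polynomial of the displayed matrix gives
  det(λ I - A) = p(λ) = λ^4 + (-6)λ^3 + (-13)λ^2 + (66.0011)λ + (71.9978).
Solving p(λ) = 0 yields eigenvalues ≈ -3, -1, 4, 6. (A is shown rounded to 4 decimals, so these recover the underlying integer eigenvalues to within that precision.)
Verification: the trace of A = 6 equals the sum of eigenvalues 6, and det(A) ≈ 71.9978 matches the eigenvalue product 72.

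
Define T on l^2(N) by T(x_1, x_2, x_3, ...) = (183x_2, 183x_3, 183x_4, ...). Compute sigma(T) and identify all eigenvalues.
sigma(T) = closed disk {z in C : |z| ≤ 183}; sigma_p(T) = open disk {z in C : |z| < 183}

Note T = 183·V where V is the unit left shift (V x)_k = x_{k+1}; so sigma(T) = 183·sigma(V) and ||T|| = 183||V||. ||T x||^2 = 33489sum_{k≥2} |x_k|^2 ≤ 33489||x||^2, with equality on {x : x_1 = 0}, so ||T|| = 183. For any lambda with |lambda| < 183, set r = lambda/183 (|r| < 1); the vector x = (1, r, r^2, ...) is in l^2 and satisfies T x = 183(r, r^2, ...) = lambda x, so lambda is an eigenvalue. On the boundary |lambda| = 183 the geometric series diverges, so no l^2 eigenvector exists, but these lambda lie in the approximate point spectrum. Hence sigma(T) is the closed disk of radius 183 and sigma_p(T) is the open disk.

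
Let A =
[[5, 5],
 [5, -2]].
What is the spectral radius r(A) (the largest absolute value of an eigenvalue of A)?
r(A) = (3 + sqrt(149))/2 ≈ 7.6033

The eigenvalues of A are the roots of its characteristic polynomial. With M = A (coefficients from the trace and determinant):
  p(λ) = det(λ I - M) = λ^2 - 3λ - 35.
For λ^2 - 3λ - 35 the discriminant is 149. It is nonnegative but not a perfect square, so the roots are real and irrational: λ = (3 ± sqrt(149))/2 ≈ 7.6033, -4.6033.
Thus the eigenvalues (to 4 decimals) are 7.6033 (modulus 7.6033); -4.6033 (modulus 4.6033). The spectral radius is the largest modulus: r(A) = (3 + sqrt(149))/2 ≈ 7.6033. (Cross-check: r(A) ≤ ||A||_2 ≈ 7.6033; equality holds whenever A is normal, though it can also hold for some non-normal A.)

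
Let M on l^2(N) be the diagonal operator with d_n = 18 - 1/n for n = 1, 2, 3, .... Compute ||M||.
||M|| = 18

For a diagonal operator on l^2 with entries d_n, ||M|| = sup_n |d_n|. Here d_1 = 17, d_2 = 35/2, ..., and d_n = 18 - 1/n increases monotonically toward 18. All terms lie in [17, 18), so |d_n| = d_n and the supremum is the limit 18, which is not attained by any individual d_n. Hence ||M|| = 18.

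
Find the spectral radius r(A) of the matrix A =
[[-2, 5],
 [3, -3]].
r(A) = (5 + sqrt(61))/2 ≈ 6.4051

The eigenvalues of A are the roots of its characteristic polynomial. With M = A (coefficients from the trace and determinant):
  p(λ) = det(λ I - M) = λ^2 + 5λ - 9.
For λ^2 + 5λ - 9 the discriminant is 61. It is nonnegative but not a perfect square, so the roots are real and irrational: λ = (-5 ± sqrt(61))/2 ≈ 1.4051, -6.4051.
Thus the eigenvalues (to 4 decimals) are 1.4051 (modulus 1.4051); -6.4051 (modulus 6.4051). The spectral radius is the largest modulus: r(A) = (5 + sqrt(61))/2 ≈ 6.4051. (Cross-check: r(A) ≤ ||A||_2 ≈ 6.7237; equality holds whenever A is normal, though it can also hold for some non-normal A.)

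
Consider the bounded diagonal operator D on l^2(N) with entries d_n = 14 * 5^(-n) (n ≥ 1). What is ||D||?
||D|| = 14/5 (attained at n = 1)

For D diagonal, ||D|| = sup_n |d_n|. The sequence d_n = 14 * 5^(-n) is positive and strictly decreasing (ratio 5^(-1) < 1), so the supremum is d_1 = 14/5. Hence ||D|| = 14/5.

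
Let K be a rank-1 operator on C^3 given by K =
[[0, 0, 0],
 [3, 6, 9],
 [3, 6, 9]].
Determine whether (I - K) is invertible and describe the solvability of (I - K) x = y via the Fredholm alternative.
(I - K) is invertible (det(I - K) = -14 ≠ 0), so for every y in C^3 the equation (I - K) x = y has a unique solution.

K has rank 1, so it is an outer product K = u v^T: every row of K is a multiple of one row vector. Reading off the entries, u = (0, 3, 3) and v = (1, 2, 3) (row i of K equals u_i·v^T). A rank-one matrix u v^T satisfies K u = u (v·u) and kills the (2)-dimensional subspace v^⊥, so its characteristic polynomial is lambda^2 (lambda - v·u) with v·u = tr K = 15. Hence the eigenvalues of I - K are 1 (multiplicity 2) and 1 - (15) = -14, so det(I - K) = -14. (Direct check: I - K =
[[1, 0, 0],
 [-3, -5, -9],
 [-3, -6, -8]]
has determinant -14.) The finite-dimensional Fredholm alternative says: either (I - K) is invertible, or ker(I - K) ≠ {0} and then range(I - K) = ker((I - K)^*)^⊥, with dim ker(I - K) = dim ker((I - K)^*). Since det(I - K) ≠ 0, 1 is not an eigenvalue of K and ker(I - K) = {0}, so we are in the first case: for every y there is a unique x = (I - K)^(-1) y. Explicitly, by the Sherman–Morrison formula, (I - u v^T)^(-1) = I + u v^T/(1 - v·u), i.e. (I - K)^(-1) = I + K/(-14).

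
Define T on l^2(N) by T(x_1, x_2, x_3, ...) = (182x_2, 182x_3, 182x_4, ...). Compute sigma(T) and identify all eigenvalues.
sigma(T) = closed disk {z in C : |z| ≤ 182}; sigma_p(T) = open disk {z in C : |z| < 182}

Note T = 182·V where V is the unit left shift (V x)_k = x_{k+1}; so sigma(T) = 182·sigma(V) and ||T|| = 182||V||. ||T x||^2 = 33124sum_{k≥2} |x_k|^2 ≤ 33124||x||^2, with equality on {x : x_1 = 0}, so ||T|| = 182. For any lambda with |lambda| < 182, set r = lambda/182 (|r| < 1); the vector x = (1, r, r^2, ...) is in l^2 and satisfies T x = 182(r, r^2, ...) = lambda x, so lambda is an eigenvalue. On the boundary |lambda| = 182 the geometric series diverges, so no l^2 eigenvector exists, but these lambda lie in the approximate point spectrum. Hence sigma(T) is the closed disk of radius 182 and sigma_p(T) is the open disk.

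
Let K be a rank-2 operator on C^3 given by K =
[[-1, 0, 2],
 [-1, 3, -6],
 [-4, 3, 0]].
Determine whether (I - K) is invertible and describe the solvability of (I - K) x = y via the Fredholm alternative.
(I - K) is invertible (det(I - K) = 22 ≠ 0), so for every y in C^3 the equation (I - K) x = y has a unique solution.

K has rank 2 and factors as K = U V^T = u1 v1^T + u2 v2^T with u1 = (0, -1, -1), v1 = (3, -3, 2), u2 = (-1, 2, -1), v2 = (1, 0, -2) (multiplying out reproduces the displayed K). The nonzero eigenvalues of U V^T coincide with those of the 2 x 2 matrix G = V^T U = [[v1·u1, v1·u2], [v2·u1, v2·u2]] = [[1, -11], [2, 1]], and by the Sylvester determinant identity det(I_3 - U V^T) = det(I_2 - V^T U) = det([[0, 11], [-2, 0]]) = (0)(0) - (11)(-2) = 22. (Direct check: I - K =
[[2, 0, -2],
 [1, -2, 6],
 [4, -3, 1]]
has determinant 22.) The finite-dimensional Fredholm alternative says: either (I - K) is invertible, or ker(I - K) ≠ {0} and then range(I - K) = ker((I - K)^*)^⊥, with dim ker(I - K) = dim ker((I - K)^*). Since det(I - K) ≠ 0, 1 is not an eigenvalue of K and ker(I - K) = {0}, so we are in the first case: for every y there is a unique x = (I - K)^(-1) y. (Explicitly, by the Woodbury identity, (I - U V^T)^(-1) = I + U (I_2 - G)^(-1) V^T.)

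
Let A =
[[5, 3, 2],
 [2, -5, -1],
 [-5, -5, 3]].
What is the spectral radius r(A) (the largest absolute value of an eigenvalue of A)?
r(A) ≈ 6.0421

The eigenvalues of A are the roots of its characteristic polynomial. With M = A (coefficients from the trace, the sum of principal 2x2 minors, and det A):
  p(λ) = det(λ I - M) = λ^3 - 3λ^2 - 26λ + 173.
No integer candidate from the rational root theorem (±divisors of 173) is a root, so the roots are irrational. The cubic discriminant is Δ = -470119 < 0, so there is one real root and a complex-conjugate pair. p(-7) = -135 and p(-6) = 5 have opposite signs, so a root lies in (-7, -6); Newton's method refines it to λ ≈ -6.0421. Dividing out (λ - (-6.0421)) leaves approximately λ^2 - 9.0421λ + 28.6326. For λ^2 - 9.0421λ + 28.6326 the discriminant is -32.7717. It is negative, so the remaining roots are the complex-conjugate pair λ ≈ 4.521 ± 2.8623i. Their product equals the constant term, so |λ|^2 ≈ 28.6326 and |λ| ≈ 5.3509.
Thus the eigenvalues (to 4 decimals) are -6.0421 (modulus 6.0421); 4.521 ± 2.8623i (modulus 5.3509). The spectral radius is the largest modulus: r(A) ≈ 6.0421. (Cross-check: r(A) ≤ ||A||_2 ≈ 9.3493; equality holds whenever A is normal, though it can also hold for some non-normal A.)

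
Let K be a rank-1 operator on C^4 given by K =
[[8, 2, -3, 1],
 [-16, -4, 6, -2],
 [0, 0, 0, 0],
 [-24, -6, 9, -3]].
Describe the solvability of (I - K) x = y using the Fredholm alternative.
(I - K) is singular (det(I - K) = 0, i.e. 1 ∈ sigma(K)). (I - K) x = y is solvable iff y ⊥ ker((I - K)^*) = span{(8, 2, -3, 1)}, i.e. iff 8y_1 + 2y_2 - 3y_3 + y_4 = 0. When solvable, the solutions are x = y + c·(1, -2, 0, -3), c arbitrary (ker(I - K) = span{(1, -2, 0, -3)}, dimension 1).

K has rank 1, so it is an outer product K = u v^T: every row of K is a multiple of one row vector. Reading off the entries, u = (1, -2, 0, -3) and v = (8, 2, -3, 1) (row i of K equals u_i·v^T). A rank-one matrix u v^T satisfies K u = u (v·u) and kills the (3)-dimensional subspace v^⊥, so its characteristic polynomial is lambda^3 (lambda - v·u) with v·u = tr K = 1. Hence the eigenvalues of I - K are 1 (multiplicity 3) and 1 - (1) = 0, so det(I - K) = 0. (Direct check: I - K =
[[-7, -2, 3, -1],
 [16, 5, -6, 2],
 [0, 0, 1, 0],
 [24, 6, -9, 4]]
has determinant 0.) So 1 is an eigenvalue of K and (I - K) is not invertible. The finite-dimensional Fredholm alternative says: either (I - K) is invertible, or ker(I - K) ≠ {0} and then range(I - K) = ker((I - K)^*)^⊥, with dim ker(I - K) = dim ker((I - K)^*). We are in the second case, so we need both kernels. Kernel of I - K: (I - K) u = u - u (v·u) = u - u = 0, so ker(I - K) = span{u} = span{(1, -2, 0, -3)} (it is exactly 1-dimensional because rank(I - K) = 3). Kernel of the adjoint: K is real, so (I - K)^* = I - K^T = I - v u^T, and (I - v u^T) v = v - v (u·v) = 0; hence ker((I - K)^*) = span{v} = span{(8, 2, -3, 1)}. Therefore (I - K) x = y is solvable iff <y, v> = 0, i.e. iff 8y_1 + 2y_2 - 3y_3 + y_4 = 0. When this holds, K y = u (v·y) = 0, so (I - K) y = y and x = y is a particular solution; the full solution set is the line x = y + c·u = y + c·(1, -2, 0, -3), c ∈ C.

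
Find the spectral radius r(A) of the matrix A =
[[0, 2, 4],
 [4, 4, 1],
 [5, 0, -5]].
r(A) ≈ 7.7205

The eigenvalues of A are the roots of its characteristic polynomial. With M = A (coefficients from the trace, the sum of principal 2x2 minors, and det A):
  p(λ) = det(λ I - M) = λ^3 + λ^2 - 48λ + 30.
No integer candidate from the rational root theorem (±divisors of 30) is a root, so the roots are irrational. The cubic discriminant is Δ = 394332 > 0, so there are three distinct real roots. p(-8) = -34 and p(-7) = 72 have opposite signs, so a root lies in (-8, -7); Newton's method refines it to λ ≈ -7.7205. p(0) = 30 and p(1) = -16 have opposite signs, so a root lies in (0, 1); Newton's method refines it to λ ≈ 0.6389. p(6) = -6 and p(7) = 86 have opposite signs, so a root lies in (6, 7); Newton's method refines it to λ ≈ 6.0816. Check (Vieta): the three roots sum to -1, matching tr M = -1.
Thus the eigenvalues (to 4 decimals) are -7.7205 (modulus 7.7205); 0.6389 (modulus 0.6389); 6.0816 (modulus 6.0816). The spectral radius is the largest modulus: r(A) ≈ 7.7205. (Cross-check: r(A) ≤ ||A||_2 ≈ 7.9188; equality holds whenever A is normal, though it can also hold for some non-normal A.)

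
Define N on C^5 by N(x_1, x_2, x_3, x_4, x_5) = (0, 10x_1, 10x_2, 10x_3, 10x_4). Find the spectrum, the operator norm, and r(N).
sigma(N) = {0}; ||N|| = 10; r(N) = 0. (N is nilpotent with N^5 = 0.)

On C^5, N is a strictly lower-triangular matrix with 10 on the subdiagonal and zeros elsewhere, so its characteristic polynomial is lambda^5 and every eigenvalue is 0: sigma(N) = {0}. For the operator norm, N e_i = 10e_{i+1} for i = 1, ..., 4 and N e_5 = 0, so the singular values of N are 10 (with multiplicity 4) and 0; hence ||N|| = 10. The spectral radius r(N) = max|lambda| = 0. Note ||N|| > r(N) — characteristic of non-normal nilpotent operators. Indeed N^5 = 0.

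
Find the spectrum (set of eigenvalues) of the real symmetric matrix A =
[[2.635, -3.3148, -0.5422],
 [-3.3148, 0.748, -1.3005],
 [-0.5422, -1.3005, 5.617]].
sigma(A) ≈ {-2, 5, 6}

A is real symmetric, so its spectrum consists of real eigenvalues. Expanding the characteristic polynomial of the displayed matrix gives
  det(λ I - A) = p(λ) = λ^3 + (-9)λ^2 + (8)λ + (60).
Solving p(λ) = 0 yields eigenvalues ≈ -2, 5, 6. (A is shown rounded to 4 decimals, so these recover the underlying integer eigenvalues to within that precision.)
Verification: the trace of A = 9 equals the sum of eigenvalues 9, and det(A) ≈ -59.9992 matches the eigenvalue product -60.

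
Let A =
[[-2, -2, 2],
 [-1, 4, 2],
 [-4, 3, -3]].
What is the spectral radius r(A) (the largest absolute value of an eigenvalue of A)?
r(A) ≈ 5.0556

The eigenvalues of A are the roots of its characteristic polynomial. With M = A (coefficients from the trace, the sum of principal 2x2 minors, and det A):
  p(λ) = det(λ I - M) = λ^3 + λ^2 - 14λ - 84.
No integer candidate from the rational root theorem (±divisors of 84) is a root, so the roots are irrational. The cubic discriminant is Δ = -157836 < 0, so there is one real root and a complex-conjugate pair. p(5) = -4 and p(6) = 84 have opposite signs, so a root lies in (5, 6); Newton's method refines it to λ ≈ 5.0556. Dividing out (λ - (5.0556)) leaves approximately λ^2 + 6.0556λ + 16.6151. For λ^2 + 6.0556λ + 16.6151 the discriminant is -29.7897. It is negative, so the remaining roots are the complex-conjugate pair λ ≈ -3.0278 ± 2.729i. Their product equals the constant term, so |λ|^2 ≈ 16.6151 and |λ| ≈ 4.0762.
Thus the eigenvalues (to 4 decimals) are 5.0556 (modulus 5.0556); -3.0278 ± 2.729i (modulus 4.0762). The spectral radius is the largest modulus: r(A) ≈ 5.0556. (Cross-check: r(A) ≤ ||A||_2 ≈ 6.3354; equality holds whenever A is normal, though it can also hold for some non-normal A.)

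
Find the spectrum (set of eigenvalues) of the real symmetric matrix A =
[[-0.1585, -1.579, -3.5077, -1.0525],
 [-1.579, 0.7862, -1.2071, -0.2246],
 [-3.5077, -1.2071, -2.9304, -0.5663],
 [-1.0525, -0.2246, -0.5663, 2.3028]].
sigma(A) ≈ {-6, 1, 2, 3}

A is real symmetric, so its spectrum consists of real eigenvalues. Expanding the characteristic polynomial of the displayed matrix gives
  det(λ I - A) = p(λ) = λ^4 + (0)λ^3 + (-25)λ^2 + (60)λ + (-36.0011).
Solving p(λ) = 0 yields eigenvalues ≈ -6, 1, 2, 3. (A is shown rounded to 4 decimals, so these recover the underlying integer eigenvalues to within that precision.)
Verification: the trace of A = 0 equals the sum of eigenvalues 0, and det(A) ≈ -36.0011 matches the eigenvalue product -36.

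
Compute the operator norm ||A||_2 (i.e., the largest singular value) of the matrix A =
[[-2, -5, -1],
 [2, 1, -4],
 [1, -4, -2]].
||A||_2 ≈ 6.7824 (= sqrt(largest eigenvalue of A^T A))

||A||_2 = sigma_max(A) = sqrt(lambda_max(A^T A)). Form the symmetric matrix M = A^T A =
[[9, 8, -8],
 [8, 42, 9],
 [-8, 9, 21]].
Its characteristic polynomial (trace, sum of principal 2x2 minors, determinant of M give the coefficients) is
  p(λ) = det(λ I - M) = λ^3 - 72λ^2 + 1240λ - 2025.
No integer candidate from the rational root theorem (±divisors of 2025) is a root, so the roots are irrational. The cubic discriminant is Δ = 464652725 > 0, so there are three distinct real roots. p(1) = -856 and p(2) = 175 have opposite signs, so a root lies in (1, 2); Newton's method refines it to λ ≈ 1.8207. p(24) = 87 and p(25) = -400 have opposite signs, so a root lies in (24, 25); Newton's method refines it to λ ≈ 24.1783. p(46) = -1 and p(47) = 1030 have opposite signs, so a root lies in (46, 47); Newton's method refines it to λ ≈ 46.001. Check (Vieta): the three roots sum to 72, matching tr M = 72.
So the eigenvalues of A^T A are ≈ 1.8207, 24.1783, 46.001 (all ≥ 0, as they must be for A^T A). The largest is λ_max ≈ 46.001, hence ||A||_2 = sqrt(λ_max) ≈ 6.7824.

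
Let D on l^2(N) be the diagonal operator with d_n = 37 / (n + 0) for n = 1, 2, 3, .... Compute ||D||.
||D|| = 37 (attained at n = 1)

For D diagonal, ||D|| = sup_n |d_n| = sup_n 37/(n + 0). This is positive and strictly decreasing in n, so the supremum is attained at n = 1: d_1 = 37/(1 + 0) = 37. Hence ||D|| = 37.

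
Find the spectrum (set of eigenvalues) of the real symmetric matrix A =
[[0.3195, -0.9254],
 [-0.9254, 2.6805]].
sigma(A) ≈ {0, 3}

A is real symmetric, so its spectrum consists of real eigenvalues. Expanding the characteristic polynomial of the displayed matrix gives
  det(λ I - A) = p(λ) = λ^2 + (-3)λ + (0).
Solving p(λ) = 0 yields eigenvalues ≈ 0, 3. (A is shown rounded to 4 decimals, so these recover the underlying integer eigenvalues to within that precision.)
Verification: the trace of A = 3 equals the sum of eigenvalues 3, and det(A) ≈ 0.0001 matches the eigenvalue product 0.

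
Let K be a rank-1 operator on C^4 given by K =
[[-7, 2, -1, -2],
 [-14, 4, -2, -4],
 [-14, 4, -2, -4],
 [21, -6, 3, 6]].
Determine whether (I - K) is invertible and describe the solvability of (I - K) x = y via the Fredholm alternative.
(I - K) is singular (det(I - K) = 0, i.e. 1 ∈ sigma(K)). (I - K) x = y is solvable iff y ⊥ ker((I - K)^*) = span{(-7, 2, -1, -2)}, i.e. iff -7y_1 + 2y_2 - y_3 - 2y_4 = 0. When solvable, the solutions are x = y + c·(1, 2, 2, -3), c arbitrary (ker(I - K) = span{(1, 2, 2, -3)}, dimension 1).

K has rank 1, so it is an outer product K = u v^T: every row of K is a multiple of one row vector. Reading off the entries, u = (1, 2, 2, -3) and v = (-7, 2, -1, -2) (row i of K equals u_i·v^T). A rank-one matrix u v^T satisfies K u = u (v·u) and kills the (3)-dimensional subspace v^⊥, so its characteristic polynomial is lambda^3 (lambda - v·u) with v·u = tr K = 1. Hence the eigenvalues of I - K are 1 (multiplicity 3) and 1 - (1) = 0, so det(I - K) = 0. (Direct check: I - K =
[[8, -2, 1, 2],
 [14, -3, 2, 4],
 [14, -4, 3, 4],
 [-21, 6, -3, -5]]
has determinant 0.) So 1 is an eigenvalue of K and (I - K) is not invertible. The finite-dimensional Fredholm alternative says: either (I - K) is invertible, or ker(I - K) ≠ {0} and then range(I - K) = ker((I - K)^*)^⊥, with dim ker(I - K) = dim ker((I - K)^*). We are in the second case, so we need both kernels. Kernel of I - K: (I - K) u = u - u (v·u) = u - u = 0, so ker(I - K) = span{u} = span{(1, 2, 2, -3)} (it is exactly 1-dimensional because rank(I - K) = 3). Kernel of the adjoint: K is real, so (I - K)^* = I - K^T = I - v u^T, and (I - v u^T) v = v - v (u·v) = 0; hence ker((I - K)^*) = span{v} = span{(-7, 2, -1, -2)}. Therefore (I - K) x = y is solvable iff <y, v> = 0, i.e. iff -7y_1 + 2y_2 - y_3 - 2y_4 = 0. When this holds, K y = u (v·y) = 0, so (I - K) y = y and x = y is a particular solution; the full solution set is the line x = y + c·u = y + c·(1, 2, 2, -3), c ∈ C.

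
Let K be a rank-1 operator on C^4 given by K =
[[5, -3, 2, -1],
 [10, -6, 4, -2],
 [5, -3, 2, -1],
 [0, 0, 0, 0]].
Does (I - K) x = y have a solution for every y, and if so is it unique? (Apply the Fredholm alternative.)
(I - K) is singular (det(I - K) = 0, i.e. 1 ∈ sigma(K)). (I - K) x = y is solvable iff y ⊥ ker((I - K)^*) = span{(5, -3, 2, -1)}, i.e. iff 5y_1 - 3y_2 + 2y_3 - y_4 = 0. When solvable, the solutions are x = y + c·(1, 2, 1, 0), c arbitrary (ker(I - K) = span{(1, 2, 1, 0)}, dimension 1).

K has rank 1, so it is an outer product K = u v^T: every row of K is a multiple of one row vector. Reading off the entries, u = (1, 2, 1, 0) and v = (5, -3, 2, -1) (row i of K equals u_i·v^T). A rank-one matrix u v^T satisfies K u = u (v·u) and kills the (3)-dimensional subspace v^⊥, so its characteristic polynomial is lambda^3 (lambda - v·u) with v·u = tr K = 1. Hence the eigenvalues of I - K are 1 (multiplicity 3) and 1 - (1) = 0, so det(I - K) = 0. (Direct check: I - K =
[[-4, 3, -2, 1],
 [-10, 7, -4, 2],
 [-5, 3, -1, 1],
 [0, 0, 0, 1]]
has determinant 0.) So 1 is an eigenvalue of K and (I - K) is not invertible. The finite-dimensional Fredholm alternative says: either (I - K) is invertible, or ker(I - K) ≠ {0} and then range(I - K) = ker((I - K)^*)^⊥, with dim ker(I - K) = dim ker((I - K)^*). We are in the second case, so we need both kernels. Kernel of I - K: (I - K) u = u - u (v·u) = u - u = 0, so ker(I - K) = span{u} = span{(1, 2, 1, 0)} (it is exactly 1-dimensional because rank(I - K) = 3). Kernel of the adjoint: K is real, so (I - K)^* = I - K^T = I - v u^T, and (I - v u^T) v = v - v (u·v) = 0; hence ker((I - K)^*) = span{v} = span{(5, -3, 2, -1)}. Therefore (I - K) x = y is solvable iff <y, v> = 0, i.e. iff 5y_1 - 3y_2 + 2y_3 - y_4 = 0. When this holds, K y = u (v·y) = 0, so (I - K) y = y and x = y is a particular solution; the full solution set is the line x = y + c·u = y + c·(1, 2, 1, 0), c ∈ C.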